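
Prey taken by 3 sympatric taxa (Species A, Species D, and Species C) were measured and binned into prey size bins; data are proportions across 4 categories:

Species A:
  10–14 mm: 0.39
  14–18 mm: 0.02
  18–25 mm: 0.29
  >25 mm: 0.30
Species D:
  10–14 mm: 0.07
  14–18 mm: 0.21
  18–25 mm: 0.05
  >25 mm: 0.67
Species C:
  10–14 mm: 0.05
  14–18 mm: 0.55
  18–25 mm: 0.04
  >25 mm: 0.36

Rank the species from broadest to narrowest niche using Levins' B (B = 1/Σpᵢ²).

Species A > Species C > Species D

Σp_Aᵢ² = 0.39² + 0.02² + 0.29² + 0.30² = 0.1521 + 0.0004 + 0.0841 + 0.0900 = 0.3266
B_A = 1 / 0.3266 = 3.0618
Σp_Dᵢ² = 0.07² + 0.21² + 0.05² + 0.67² = 0.0049 + 0.0441 + 0.0025 + 0.4489 = 0.5004
B_D = 1 / 0.5004 = 1.9984
Σp_Cᵢ² = 0.05² + 0.55² + 0.04² + 0.36² = 0.0025 + 0.3025 + 0.0016 + 0.1296 = 0.4362
B_C = 1 / 0.4362 = 2.2925
Ranking by B (broadest → narrowest): Species A (3.06) > Species C (2.29) > Species D (2.00)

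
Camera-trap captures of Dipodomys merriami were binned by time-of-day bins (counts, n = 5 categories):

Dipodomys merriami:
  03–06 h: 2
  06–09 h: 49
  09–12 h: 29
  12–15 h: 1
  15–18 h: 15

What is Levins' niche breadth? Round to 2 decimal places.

Proportions for Dipodomys merriami (n=96): 2/96=0.0208, 49/96=0.5104, 29/96=0.3021, 1/96=0.0104, 15/96=0.1563
Σpᵢ² = 0.0208² + 0.5104² + 0.3021² + 0.0104² + 0.1563² = 0.000433 + 0.260508 + 0.091264 + 0.000108 + 0.024430 = 0.376743
B = 1 / 0.376743 = 2.6543

2.65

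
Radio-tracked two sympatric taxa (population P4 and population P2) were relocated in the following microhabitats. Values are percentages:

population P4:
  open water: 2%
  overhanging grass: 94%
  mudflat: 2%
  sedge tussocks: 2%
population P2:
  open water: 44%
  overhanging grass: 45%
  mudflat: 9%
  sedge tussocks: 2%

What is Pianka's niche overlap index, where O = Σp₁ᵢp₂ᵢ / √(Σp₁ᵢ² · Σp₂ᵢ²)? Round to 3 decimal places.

Convert percentages to proportions (divide by 100).
Σ p₁ᵢp₂ᵢ = 0.0088 + 0.4230 + 0.0018 + 0.0004 = 0.4340
Σp_1ᵢ² = 0.02² + 0.94² + 0.02² + 0.02² = 0.0004 + 0.8836 + 0.0004 + 0.0004 = 0.8848
Σp_2ᵢ² = 0.44² + 0.45² + 0.09² + 0.02² = 0.1936 + 0.2025 + 0.0081 + 0.0004 = 0.4046
O = 0.4340 / √(0.8848 × 0.4046) = 0.4340 / 0.598323 = 0.72536

0.725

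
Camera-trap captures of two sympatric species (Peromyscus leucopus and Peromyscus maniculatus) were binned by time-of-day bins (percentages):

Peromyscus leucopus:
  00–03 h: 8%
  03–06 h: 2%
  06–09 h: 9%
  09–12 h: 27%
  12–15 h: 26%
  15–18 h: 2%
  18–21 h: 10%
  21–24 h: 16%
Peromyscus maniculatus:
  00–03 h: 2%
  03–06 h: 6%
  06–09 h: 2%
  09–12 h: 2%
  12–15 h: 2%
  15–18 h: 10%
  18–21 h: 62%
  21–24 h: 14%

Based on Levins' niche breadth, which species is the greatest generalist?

Peromyscus leucopus

Convert percentages to proportions (divide by 100).
Σp_leucᵢ² = 0.08² + 0.02² + 0.09² + 0.27² + 0.26² + 0.02² + 0.10² + 0.16² = 0.0064 + 0.0004 + 0.0081 + 0.0729 + 0.0676 + 0.0004 + 0.0100 + 0.0256 = 0.1914
B_leuc = 1 / 0.1914 = 5.2247
Σp_maniᵢ² = 0.02² + 0.06² + 0.02² + 0.02² + 0.02² + 0.10² + 0.62² + 0.14² = 0.0004 + 0.0036 + 0.0004 + 0.0004 + 0.0004 + 0.0100 + 0.3844 + 0.0196 = 0.4192
B_mani = 1 / 0.4192 = 2.3855
Highest B → broadest niche (most generalist): Peromyscus leucopus (B = 5.22).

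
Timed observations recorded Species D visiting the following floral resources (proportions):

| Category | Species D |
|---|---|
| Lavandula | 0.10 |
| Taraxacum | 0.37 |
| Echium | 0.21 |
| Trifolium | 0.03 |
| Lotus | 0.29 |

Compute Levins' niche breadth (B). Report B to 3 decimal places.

3.623

Σpᵢ² = 0.10² + 0.37² + 0.21² + 0.03² + 0.29² = 0.0100 + 0.1369 + 0.0441 + 0.0009 + 0.0841 = 0.2760
B = 1 / 0.2760 = 3.62319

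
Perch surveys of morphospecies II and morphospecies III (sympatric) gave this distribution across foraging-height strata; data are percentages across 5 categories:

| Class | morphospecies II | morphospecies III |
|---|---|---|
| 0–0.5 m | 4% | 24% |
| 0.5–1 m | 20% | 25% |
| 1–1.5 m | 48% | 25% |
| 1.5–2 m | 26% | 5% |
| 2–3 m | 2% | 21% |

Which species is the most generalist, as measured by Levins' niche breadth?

morphospecies III

Convert percentages to proportions (divide by 100).
Σp_IIᵢ² = 0.04² + 0.20² + 0.48² + 0.26² + 0.02² = 0.0016 + 0.0400 + 0.2304 + 0.0676 + 0.0004 = 0.3400
B_II = 1 / 0.3400 = 2.9412
Σp_IIIᵢ² = 0.24² + 0.25² + 0.25² + 0.05² + 0.21² = 0.0576 + 0.0625 + 0.0625 + 0.0025 + 0.0441 = 0.2292
B_III = 1 / 0.2292 = 4.3630
Highest B → broadest niche (most generalist): morphospecies III (B = 4.36).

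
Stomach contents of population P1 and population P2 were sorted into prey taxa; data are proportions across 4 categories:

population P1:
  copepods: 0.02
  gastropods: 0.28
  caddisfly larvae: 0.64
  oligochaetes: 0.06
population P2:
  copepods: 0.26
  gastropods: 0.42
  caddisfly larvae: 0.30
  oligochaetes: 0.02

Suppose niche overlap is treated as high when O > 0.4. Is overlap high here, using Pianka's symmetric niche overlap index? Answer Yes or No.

Yes

Σ p₁ᵢp₂ᵢ = 0.0052 + 0.1176 + 0.1920 + 0.0012 = 0.3160
Σp_1ᵢ² = 0.02² + 0.28² + 0.64² + 0.06² = 0.0004 + 0.0784 + 0.4096 + 0.0036 = 0.4920
Σp_2ᵢ² = 0.26² + 0.42² + 0.30² + 0.02² = 0.0676 + 0.1764 + 0.0900 + 0.0004 = 0.3344
O = 0.3160 / √(0.4920 × 0.3344) = 0.3160 / 0.40562 = 0.7791
O = 0.7791 > 0.4 → Yes.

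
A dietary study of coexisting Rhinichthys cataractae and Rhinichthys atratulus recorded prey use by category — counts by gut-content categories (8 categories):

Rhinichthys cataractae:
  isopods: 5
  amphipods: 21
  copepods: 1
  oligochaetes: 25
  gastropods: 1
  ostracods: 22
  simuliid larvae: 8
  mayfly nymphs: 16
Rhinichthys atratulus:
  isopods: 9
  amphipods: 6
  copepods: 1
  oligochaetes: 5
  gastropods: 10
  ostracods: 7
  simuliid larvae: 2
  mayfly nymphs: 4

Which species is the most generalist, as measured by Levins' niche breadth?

Rhinichthys atratulus

Proportions for Rhinichthys cataractae (n=99): 5/99=0.0505, 21/99=0.2121, 1/99=0.0101, 25/99=0.2525, 1/99=0.0101, 22/99=0.2222, 8/99=0.0808, 16/99=0.1616
Proportions for Rhinichthys atratulus (n=44): 9/44=0.2045, 6/44=0.1364, 1/44=0.0227, 5/44=0.1136, 10/44=0.2273, 7/44=0.1591, 2/44=0.0455, 4/44=0.0909
Σp_cataᵢ² = 0.0505² + 0.2121² + 0.0101² + 0.2525² + 0.0101² + 0.2222² + 0.0808² + 0.1616² = 0.002550 + 0.044986 + 0.000102 + 0.063756 + 0.000102 + 0.049373 + 0.006529 + 0.026115 = 0.193513
B_cata = 1 / 0.193513 = 5.1676
Σp_atraᵢ² = 0.2045² + 0.1364² + 0.0227² + 0.1136² + 0.2273² + 0.1591² + 0.0455² + 0.0909² = 0.041820 + 0.018605 + 0.000515 + 0.012905 + 0.051665 + 0.025313 + 0.002070 + 0.008263 = 0.161156
B_atra = 1 / 0.161156 = 6.2052
Highest B → broadest niche (most generalist): Rhinichthys atratulus (B = 6.21).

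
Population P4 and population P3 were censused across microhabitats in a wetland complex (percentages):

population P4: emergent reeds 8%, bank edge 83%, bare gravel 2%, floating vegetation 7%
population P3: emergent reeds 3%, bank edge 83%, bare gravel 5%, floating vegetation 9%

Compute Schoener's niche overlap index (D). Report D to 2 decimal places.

Convert percentages to proportions (divide by 100).
Σ|p₁ᵢ − p₂ᵢ| = 0.05 + 0.00 + 0.03 + 0.02 = 0.10
D = 1 − ½ × 0.10 = 1 − 0.050 = 0.9500

0.95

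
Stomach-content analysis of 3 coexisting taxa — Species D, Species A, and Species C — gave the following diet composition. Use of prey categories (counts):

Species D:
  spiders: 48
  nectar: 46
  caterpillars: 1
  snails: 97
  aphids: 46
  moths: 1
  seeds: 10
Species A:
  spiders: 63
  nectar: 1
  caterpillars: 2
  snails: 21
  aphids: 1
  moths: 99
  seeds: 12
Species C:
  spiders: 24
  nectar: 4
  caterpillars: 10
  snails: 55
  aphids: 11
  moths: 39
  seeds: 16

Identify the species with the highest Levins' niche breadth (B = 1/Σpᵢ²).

Proportions for Species D (n=249): 48/249=0.1928, 46/249=0.1847, 1/249=0.0040, 97/249=0.3896, 46/249=0.1847, 1/249=0.0040, 10/249=0.0402
Proportions for Species A (n=199): 63/199=0.3166, 1/199=0.0050, 2/199=0.0101, 21/199=0.1055, 1/199=0.0050, 99/199=0.4975, 12/199=0.0603
Proportions for Species C (n=159): 24/159=0.1509, 4/159=0.0252, 10/159=0.0629, 55/159=0.3459, 11/159=0.0692, 39/159=0.2453, 16/159=0.1006
Σp_Dᵢ² = 0.1928² + 0.1847² + 0.0040² + 0.3896² + 0.1847² + 0.0040² + 0.0402² = 0.037172 + 0.034114 + 0.000016 + 0.151788 + 0.034114 + 0.000016 + 0.001616 = 0.258836
B_D = 1 / 0.258836 = 3.8635
Σp_Aᵢ² = 0.3166² + 0.0050² + 0.0101² + 0.1055² + 0.0050² + 0.4975² + 0.0603² = 0.100236 + 0.000025 + 0.000102 + 0.011130 + 0.000025 + 0.247506 + 0.003636 = 0.362660
B_A = 1 / 0.362660 = 2.7574
Σp_Cᵢ² = 0.1509² + 0.0252² + 0.0629² + 0.3459² + 0.0692² + 0.2453² + 0.1006² = 0.022771 + 0.000635 + 0.003956 + 0.119647 + 0.004789 + 0.060172 + 0.010120 = 0.222090
B_C = 1 / 0.222090 = 4.5027
Highest B → broadest niche (most generalist): Species C (B = 4.50).

Species C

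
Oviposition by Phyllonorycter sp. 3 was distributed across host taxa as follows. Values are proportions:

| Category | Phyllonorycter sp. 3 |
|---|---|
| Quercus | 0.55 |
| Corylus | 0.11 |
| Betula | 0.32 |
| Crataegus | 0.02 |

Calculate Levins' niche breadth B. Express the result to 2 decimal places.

Σpᵢ² = 0.55² + 0.11² + 0.32² + 0.02² = 0.3025 + 0.0121 + 0.1024 + 0.0004 = 0.4174
B = 1 / 0.4174 = 2.3958

2.40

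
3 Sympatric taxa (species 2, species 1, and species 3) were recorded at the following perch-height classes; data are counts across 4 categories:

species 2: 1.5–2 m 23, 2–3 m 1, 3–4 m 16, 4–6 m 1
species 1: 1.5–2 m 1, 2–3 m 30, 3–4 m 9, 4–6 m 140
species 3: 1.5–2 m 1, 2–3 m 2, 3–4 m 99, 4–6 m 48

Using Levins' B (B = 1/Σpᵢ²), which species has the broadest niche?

species 2

Proportions for species 2 (n=41): 23/41=0.5610, 1/41=0.0244, 16/41=0.3902, 1/41=0.0244
Proportions for species 1 (n=180): 1/180=0.0056, 30/180=0.1667, 9/180=0.0500, 140/180=0.7778
Proportions for species 3 (n=150): 1/150=0.0067, 2/150=0.0133, 99/150=0.6600, 48/150=0.3200
Σp_2ᵢ² = 0.5610² + 0.0244² + 0.3902² + 0.0244² = 0.314721 + 0.000595 + 0.152256 + 0.000595 = 0.468167
B_2 = 1 / 0.468167 = 2.1360
Σp_1ᵢ² = 0.0056² + 0.1667² + 0.0500² + 0.7778² = 0.000031 + 0.027789 + 0.002500 + 0.604973 = 0.635293
B_1 = 1 / 0.635293 = 1.5741
Σp_3ᵢ² = 0.0067² + 0.0133² + 0.6600² + 0.3200² = 0.000045 + 0.000177 + 0.435600 + 0.102400 = 0.538222
B_3 = 1 / 0.538222 = 1.8580
Highest B → broadest niche (most generalist): species 2 (B = 2.14).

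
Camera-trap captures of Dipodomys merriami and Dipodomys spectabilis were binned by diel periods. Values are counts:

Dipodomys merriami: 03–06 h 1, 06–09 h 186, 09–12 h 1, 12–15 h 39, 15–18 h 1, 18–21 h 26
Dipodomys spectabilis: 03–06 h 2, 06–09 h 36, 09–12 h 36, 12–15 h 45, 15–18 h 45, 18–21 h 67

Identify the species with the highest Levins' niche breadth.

Proportions for Dipodomys merriami (n=254): 1/254=0.0039, 186/254=0.7323, 1/254=0.0039, 39/254=0.1535, 1/254=0.0039, 26/254=0.1024
Proportions for Dipodomys spectabilis (n=231): 2/231=0.0087, 36/231=0.1558, 36/231=0.1558, 45/231=0.1948, 45/231=0.1948, 67/231=0.2900
Σp_merrᵢ² = 0.0039² + 0.7323² + 0.0039² + 0.1535² + 0.0039² + 0.1024² = 0.000015 + 0.536263 + 0.000015 + 0.023562 + 0.000015 + 0.010486 = 0.570356
B_merr = 1 / 0.570356 = 1.7533
Σp_specᵢ² = 0.0087² + 0.1558² + 0.1558² + 0.1948² + 0.1948² + 0.2900² = 0.000076 + 0.024274 + 0.024274 + 0.037947 + 0.037947 + 0.084100 = 0.208618
B_spec = 1 / 0.208618 = 4.7935
Highest B → broadest niche (most generalist): Dipodomys spectabilis (B = 4.79).

Dipodomys spectabilis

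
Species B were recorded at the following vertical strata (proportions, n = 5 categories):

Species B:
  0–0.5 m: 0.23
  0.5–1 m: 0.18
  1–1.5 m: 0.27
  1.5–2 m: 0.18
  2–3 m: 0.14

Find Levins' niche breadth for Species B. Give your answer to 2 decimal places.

Σpᵢ² = 0.23² + 0.18² + 0.27² + 0.18² + 0.14² = 0.0529 + 0.0324 + 0.0729 + 0.0324 + 0.0196 = 0.2102
B = 1 / 0.2102 = 4.7574

4.76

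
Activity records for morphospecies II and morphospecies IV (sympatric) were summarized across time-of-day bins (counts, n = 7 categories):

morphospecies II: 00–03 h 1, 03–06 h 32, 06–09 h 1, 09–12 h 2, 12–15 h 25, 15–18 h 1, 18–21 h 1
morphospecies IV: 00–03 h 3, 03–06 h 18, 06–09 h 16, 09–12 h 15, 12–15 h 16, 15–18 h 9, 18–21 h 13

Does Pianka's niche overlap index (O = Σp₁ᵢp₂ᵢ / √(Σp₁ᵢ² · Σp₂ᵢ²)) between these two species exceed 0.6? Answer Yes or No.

Proportions for morphospecies II (n=63): 1/63=0.0159, 32/63=0.5079, 1/63=0.0159, 2/63=0.0317, 25/63=0.3968, 1/63=0.0159, 1/63=0.0159
Proportions for morphospecies IV (n=90): 3/90=0.0333, 18/90=0.2000, 16/90=0.1778, 15/90=0.1667, 16/90=0.1778, 9/90=0.1000, 13/90=0.1444
Σ p₁ᵢp₂ᵢ = 0.000529 + 0.101580 + 0.002827 + 0.005284 + 0.070551 + 0.001590 + 0.002296 = 0.184657
Σp_1ᵢ² = 0.0159² + 0.5079² + 0.0159² + 0.0317² + 0.3968² + 0.0159² + 0.0159² = 0.000253 + 0.257962 + 0.000253 + 0.001005 + 0.157450 + 0.000253 + 0.000253 = 0.417429
Σp_2ᵢ² = 0.0333² + 0.2000² + 0.1778² + 0.1667² + 0.1778² + 0.1000² + 0.1444² = 0.001109 + 0.040000 + 0.031613 + 0.027789 + 0.031613 + 0.010000 + 0.020851 = 0.162975
O = 0.184657 / √(0.417429 × 0.162975) = 0.184657 / 0.2608266 = 0.7080
O = 0.7080 > 0.6 → Yes.

Yes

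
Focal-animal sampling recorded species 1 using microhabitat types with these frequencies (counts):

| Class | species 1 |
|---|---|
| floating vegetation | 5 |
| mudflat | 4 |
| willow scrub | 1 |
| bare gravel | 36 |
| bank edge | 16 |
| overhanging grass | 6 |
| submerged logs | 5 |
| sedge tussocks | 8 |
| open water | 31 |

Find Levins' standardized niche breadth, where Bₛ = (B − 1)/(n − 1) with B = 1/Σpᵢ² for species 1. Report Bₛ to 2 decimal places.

Proportions for species 1 (n=112): 5/112=0.0446, 4/112=0.0357, 1/112=0.0089, 36/112=0.3214, 16/112=0.1429, 6/112=0.0536, 5/112=0.0446, 8/112=0.0714, 31/112=0.2768
Σpᵢ² = 0.0446² + 0.0357² + 0.0089² + 0.3214² + 0.1429² + 0.0536² + 0.0446² + 0.0714² + 0.2768² = 0.001989 + 0.001274 + 0.000079 + 0.103298 + 0.020420 + 0.002873 + 0.001989 + 0.005098 + 0.076618 = 0.213638
B = 1 / 0.213638 = 4.6808
Bₛ = (B − 1)/(n − 1) = (4.6808 − 1)/(9 − 1) = 3.6808/8 = 0.4601

0.46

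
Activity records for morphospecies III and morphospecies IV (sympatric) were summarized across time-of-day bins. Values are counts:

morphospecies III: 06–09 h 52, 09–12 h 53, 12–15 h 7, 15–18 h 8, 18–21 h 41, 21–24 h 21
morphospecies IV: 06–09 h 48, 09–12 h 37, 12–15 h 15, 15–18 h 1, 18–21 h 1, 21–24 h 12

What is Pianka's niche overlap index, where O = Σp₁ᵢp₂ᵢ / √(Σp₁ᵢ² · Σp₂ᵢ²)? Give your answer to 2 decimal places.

Proportions for morphospecies III (n=182): 52/182=0.2857, 53/182=0.2912, 7/182=0.0385, 8/182=0.0440, 41/182=0.2253, 21/182=0.1154
Proportions for morphospecies IV (n=114): 48/114=0.4211, 37/114=0.3246, 15/114=0.1316, 1/114=0.0088, 1/114=0.0088, 12/114=0.1053
Σ p₁ᵢp₂ᵢ = 0.120308 + 0.094524 + 0.005067 + 0.000387 + 0.001983 + 0.012152 = 0.234421
Σp_1ᵢ² = 0.2857² + 0.2912² + 0.0385² + 0.0440² + 0.2253² + 0.1154² = 0.081624 + 0.084797 + 0.001482 + 0.001936 + 0.050760 + 0.013317 = 0.233916
Σp_2ᵢ² = 0.4211² + 0.3246² + 0.1316² + 0.0088² + 0.0088² + 0.1053² = 0.177325 + 0.105365 + 0.017319 + 0.000077 + 0.000077 + 0.011088 = 0.311251
O = 0.234421 / √(0.233916 × 0.311251) = 0.234421 / 0.2698270 = 0.8688

0.87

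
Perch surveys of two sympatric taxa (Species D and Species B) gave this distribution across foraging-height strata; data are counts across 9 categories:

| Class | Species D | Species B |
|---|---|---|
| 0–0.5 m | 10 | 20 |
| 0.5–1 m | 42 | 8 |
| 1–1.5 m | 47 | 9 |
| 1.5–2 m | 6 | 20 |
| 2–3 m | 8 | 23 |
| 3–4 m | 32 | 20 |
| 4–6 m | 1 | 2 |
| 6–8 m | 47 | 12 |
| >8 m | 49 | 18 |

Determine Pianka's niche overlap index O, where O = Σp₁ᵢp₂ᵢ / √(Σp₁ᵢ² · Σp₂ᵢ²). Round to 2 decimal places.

Proportions for Species D (n=242): 10/242=0.0413, 42/242=0.1736, 47/242=0.1942, 6/242=0.0248, 8/242=0.0331, 32/242=0.1322, 1/242=0.0041, 47/242=0.1942, 49/242=0.2025
Proportions for Species B (n=132): 20/132=0.1515, 8/132=0.0606, 9/132=0.0682, 20/132=0.1515, 23/132=0.1742, 20/132=0.1515, 2/132=0.0152, 12/132=0.0909, 18/132=0.1364
Σ p₁ᵢp₂ᵢ = 0.006257 + 0.010520 + 0.013244 + 0.003757 + 0.005766 + 0.020028 + 0.000062 + 0.017653 + 0.027621 = 0.104908
Σp_1ᵢ² = 0.0413² + 0.1736² + 0.1942² + 0.0248² + 0.0331² + 0.1322² + 0.0041² + 0.1942² + 0.2025² = 0.001706 + 0.030137 + 0.037714 + 0.000615 + 0.001096 + 0.017477 + 0.000017 + 0.037714 + 0.041006 = 0.167482
Σp_2ᵢ² = 0.1515² + 0.0606² + 0.0682² + 0.1515² + 0.1742² + 0.1515² + 0.0152² + 0.0909² + 0.1364² = 0.022952 + 0.003672 + 0.004651 + 0.022952 + 0.030346 + 0.022952 + 0.000231 + 0.008263 + 0.018605 = 0.134624
O = 0.104908 / √(0.167482 × 0.134624) = 0.104908 / 0.1501569 = 0.6987

0.70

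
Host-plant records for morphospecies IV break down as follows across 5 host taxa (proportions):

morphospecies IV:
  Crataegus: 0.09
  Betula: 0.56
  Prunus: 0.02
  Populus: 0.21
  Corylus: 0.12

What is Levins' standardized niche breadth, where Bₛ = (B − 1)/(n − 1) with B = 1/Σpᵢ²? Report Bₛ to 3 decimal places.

Σpᵢ² = 0.09² + 0.56² + 0.02² + 0.21² + 0.12² = 0.0081 + 0.3136 + 0.0004 + 0.0441 + 0.0144 = 0.3806
B = 1 / 0.3806 = 2.62743
Bₛ = (B − 1)/(n − 1) = (2.62743 − 1)/(5 − 1) = 1.62743/4 = 0.40686

0.407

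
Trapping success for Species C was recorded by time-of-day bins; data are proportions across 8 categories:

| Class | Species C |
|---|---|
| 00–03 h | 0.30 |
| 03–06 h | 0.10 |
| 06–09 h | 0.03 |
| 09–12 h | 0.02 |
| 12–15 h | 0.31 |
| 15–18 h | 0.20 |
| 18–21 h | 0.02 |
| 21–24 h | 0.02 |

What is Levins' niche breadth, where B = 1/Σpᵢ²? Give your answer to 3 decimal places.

Σpᵢ² = 0.30² + 0.10² + 0.03² + 0.02² + 0.31² + 0.20² + 0.02² + 0.02² = 0.0900 + 0.0100 + 0.0009 + 0.0004 + 0.0961 + 0.0400 + 0.0004 + 0.0004 = 0.2382
B = 1 / 0.2382 = 4.19815

4.198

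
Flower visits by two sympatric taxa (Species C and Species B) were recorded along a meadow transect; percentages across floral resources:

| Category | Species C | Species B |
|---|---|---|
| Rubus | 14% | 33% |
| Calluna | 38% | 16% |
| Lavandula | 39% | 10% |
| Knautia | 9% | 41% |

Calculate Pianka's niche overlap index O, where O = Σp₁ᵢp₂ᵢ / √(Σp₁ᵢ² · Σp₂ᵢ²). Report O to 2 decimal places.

0.57

Convert percentages to proportions (divide by 100).
Σ p₁ᵢp₂ᵢ = 0.0462 + 0.0608 + 0.0390 + 0.0369 = 0.1829
Σp_1ᵢ² = 0.14² + 0.38² + 0.39² + 0.09² = 0.0196 + 0.1444 + 0.1521 + 0.0081 = 0.3242
Σp_2ᵢ² = 0.33² + 0.16² + 0.10² + 0.41² = 0.1089 + 0.0256 + 0.0100 + 0.1681 = 0.3126
O = 0.1829 / √(0.3242 × 0.3126) = 0.1829 / 0.31835 = 0.5745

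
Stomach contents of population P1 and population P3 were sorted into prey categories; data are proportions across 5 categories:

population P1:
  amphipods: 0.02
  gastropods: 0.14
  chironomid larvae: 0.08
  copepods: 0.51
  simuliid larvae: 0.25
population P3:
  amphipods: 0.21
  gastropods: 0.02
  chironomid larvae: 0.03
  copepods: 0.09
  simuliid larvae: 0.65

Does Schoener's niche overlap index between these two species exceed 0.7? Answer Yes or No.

Σ|p₁ᵢ − p₂ᵢ| = 0.19 + 0.12 + 0.05 + 0.42 + 0.40 = 1.18
D = 1 − ½ × 1.18 = 1 − 0.590 = 0.4100
D = 0.4100 < 0.7 → No.

No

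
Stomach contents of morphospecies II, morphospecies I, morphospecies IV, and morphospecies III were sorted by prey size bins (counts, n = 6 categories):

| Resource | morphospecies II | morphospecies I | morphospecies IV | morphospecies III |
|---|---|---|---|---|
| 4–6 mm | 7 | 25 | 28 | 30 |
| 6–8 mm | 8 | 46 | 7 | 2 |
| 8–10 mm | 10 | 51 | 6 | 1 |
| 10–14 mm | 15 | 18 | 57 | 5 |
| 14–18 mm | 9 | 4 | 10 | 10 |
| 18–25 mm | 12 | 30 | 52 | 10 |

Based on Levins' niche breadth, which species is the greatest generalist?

morphospecies II

Proportions for morphospecies II (n=61): 7/61=0.1148, 8/61=0.1311, 10/61=0.1639, 15/61=0.2459, 9/61=0.1475, 12/61=0.1967
Proportions for morphospecies I (n=174): 25/174=0.1437, 46/174=0.2644, 51/174=0.2931, 18/174=0.1034, 4/174=0.0230, 30/174=0.1724
Proportions for morphospecies IV (n=160): 28/160=0.1750, 7/160=0.0438, 6/160=0.0375, 57/160=0.3563, 10/160=0.0625, 52/160=0.3250
Proportions for morphospecies III (n=58): 30/58=0.5172, 2/58=0.0345, 1/58=0.0172, 5/58=0.0862, 10/58=0.1724, 10/58=0.1724
Σp_IIᵢ² = 0.1148² + 0.1311² + 0.1639² + 0.2459² + 0.1475² + 0.1967² = 0.013179 + 0.017187 + 0.026863 + 0.060467 + 0.021756 + 0.038691 = 0.178143
B_II = 1 / 0.178143 = 5.6135
Σp_Iᵢ² = 0.1437² + 0.2644² + 0.2931² + 0.1034² + 0.0230² + 0.1724² = 0.020650 + 0.069907 + 0.085908 + 0.010692 + 0.000529 + 0.029722 = 0.217408
B_I = 1 / 0.217408 = 4.5996
Σp_IVᵢ² = 0.1750² + 0.0438² + 0.0375² + 0.3563² + 0.0625² + 0.3250² = 0.030625 + 0.001918 + 0.001406 + 0.126950 + 0.003906 + 0.105625 = 0.270430
B_IV = 1 / 0.270430 = 3.6978
Σp_IIIᵢ² = 0.5172² + 0.0345² + 0.0172² + 0.0862² + 0.1724² + 0.1724² = 0.267496 + 0.001190 + 0.000296 + 0.007430 + 0.029722 + 0.029722 = 0.335856
B_III = 1 / 0.335856 = 2.9775
Highest B → broadest niche (most generalist): morphospecies II (B = 5.61).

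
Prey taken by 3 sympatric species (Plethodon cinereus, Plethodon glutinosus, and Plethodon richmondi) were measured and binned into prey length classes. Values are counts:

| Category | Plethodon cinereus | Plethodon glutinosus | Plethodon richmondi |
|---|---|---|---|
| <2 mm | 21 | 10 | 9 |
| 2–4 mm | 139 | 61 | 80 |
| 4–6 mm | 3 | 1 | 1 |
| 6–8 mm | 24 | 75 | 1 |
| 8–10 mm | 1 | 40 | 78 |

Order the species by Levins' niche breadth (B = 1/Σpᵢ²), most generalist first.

Plethodon glutinosus > Plethodon richmondi > Plethodon cinereus

Proportions for Plethodon cinereus (n=188): 21/188=0.1117, 139/188=0.7394, 3/188=0.0160, 24/188=0.1277, 1/188=0.0053
Proportions for Plethodon glutinosus (n=187): 10/187=0.0535, 61/187=0.3262, 1/187=0.0053, 75/187=0.4011, 40/187=0.2139
Proportions for Plethodon richmondi (n=169): 9/169=0.0533, 80/169=0.4734, 1/169=0.0059, 1/169=0.0059, 78/169=0.4615
Σp_cineᵢ² = 0.1117² + 0.7394² + 0.0160² + 0.1277² + 0.0053² = 0.012477 + 0.546712 + 0.000256 + 0.016307 + 0.000028 = 0.575780
B_cine = 1 / 0.575780 = 1.7368
Σp_glutᵢ² = 0.0535² + 0.3262² + 0.0053² + 0.4011² + 0.2139² = 0.002862 + 0.106406 + 0.000028 + 0.160881 + 0.045753 = 0.315930
B_glut = 1 / 0.315930 = 3.1653
Σp_richᵢ² = 0.0533² + 0.4734² + 0.0059² + 0.0059² + 0.4615² = 0.002841 + 0.224108 + 0.000035 + 0.000035 + 0.212982 = 0.440001
B_rich = 1 / 0.440001 = 2.2727
Ranking by B (broadest → narrowest): Plethodon glutinosus (3.17) > Plethodon richmondi (2.27) > Plethodon cinereus (1.74)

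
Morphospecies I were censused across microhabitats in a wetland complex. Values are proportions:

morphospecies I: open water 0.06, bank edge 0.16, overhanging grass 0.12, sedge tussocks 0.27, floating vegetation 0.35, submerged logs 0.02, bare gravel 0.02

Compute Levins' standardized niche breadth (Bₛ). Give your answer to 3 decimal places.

0.528

Σpᵢ² = 0.06² + 0.16² + 0.12² + 0.27² + 0.35² + 0.02² + 0.02² = 0.0036 + 0.0256 + 0.0144 + 0.0729 + 0.1225 + 0.0004 + 0.0004 = 0.2398
B = 1 / 0.2398 = 4.17014
Bₛ = (B − 1)/(n − 1) = (4.17014 − 1)/(7 − 1) = 3.17014/6 = 0.52836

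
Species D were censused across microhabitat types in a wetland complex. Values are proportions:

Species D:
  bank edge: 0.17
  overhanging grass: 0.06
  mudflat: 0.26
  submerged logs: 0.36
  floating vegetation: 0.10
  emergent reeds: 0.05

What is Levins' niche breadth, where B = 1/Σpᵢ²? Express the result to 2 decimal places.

Σpᵢ² = 0.17² + 0.06² + 0.26² + 0.36² + 0.10² + 0.05² = 0.0289 + 0.0036 + 0.0676 + 0.1296 + 0.0100 + 0.0025 = 0.2422
B = 1 / 0.2422 = 4.1288

4.13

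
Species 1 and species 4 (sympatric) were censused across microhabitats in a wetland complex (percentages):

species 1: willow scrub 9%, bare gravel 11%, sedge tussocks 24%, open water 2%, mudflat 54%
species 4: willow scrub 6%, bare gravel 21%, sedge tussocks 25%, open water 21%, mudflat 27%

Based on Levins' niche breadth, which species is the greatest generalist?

Convert percentages to proportions (divide by 100).
Σp_1ᵢ² = 0.09² + 0.11² + 0.24² + 0.02² + 0.54² = 0.0081 + 0.0121 + 0.0576 + 0.0004 + 0.2916 = 0.3698
B_1 = 1 / 0.3698 = 2.7042
Σp_4ᵢ² = 0.06² + 0.21² + 0.25² + 0.21² + 0.27² = 0.0036 + 0.0441 + 0.0625 + 0.0441 + 0.0729 = 0.2272
B_4 = 1 / 0.2272 = 4.4014
Highest B → broadest niche (most generalist): species 4 (B = 4.40).

species 4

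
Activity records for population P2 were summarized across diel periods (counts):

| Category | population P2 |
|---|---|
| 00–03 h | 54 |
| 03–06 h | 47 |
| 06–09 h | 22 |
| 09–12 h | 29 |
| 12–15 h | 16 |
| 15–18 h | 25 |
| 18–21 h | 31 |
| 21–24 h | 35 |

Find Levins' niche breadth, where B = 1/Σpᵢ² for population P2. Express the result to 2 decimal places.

Proportions for population P2 (n=259): 54/259=0.2085, 47/259=0.1815, 22/259=0.0849, 29/259=0.1120, 16/259=0.0618, 25/259=0.0965, 31/259=0.1197, 35/259=0.1351
Σpᵢ² = 0.2085² + 0.1815² + 0.0849² + 0.1120² + 0.0618² + 0.0965² + 0.1197² + 0.1351² = 0.043472 + 0.032942 + 0.007208 + 0.012544 + 0.003819 + 0.009312 + 0.014328 + 0.018252 = 0.141877
B = 1 / 0.141877 = 7.0484

7.05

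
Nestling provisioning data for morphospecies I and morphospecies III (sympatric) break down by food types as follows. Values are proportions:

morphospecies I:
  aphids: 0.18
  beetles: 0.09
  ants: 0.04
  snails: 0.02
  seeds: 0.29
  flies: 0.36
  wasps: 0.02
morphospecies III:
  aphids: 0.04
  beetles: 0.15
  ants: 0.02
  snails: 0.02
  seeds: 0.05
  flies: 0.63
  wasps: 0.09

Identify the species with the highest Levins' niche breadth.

Σp_Iᵢ² = 0.18² + 0.09² + 0.04² + 0.02² + 0.29² + 0.36² + 0.02² = 0.0324 + 0.0081 + 0.0016 + 0.0004 + 0.0841 + 0.1296 + 0.0004 = 0.2566
B_I = 1 / 0.2566 = 3.8971
Σp_IIIᵢ² = 0.04² + 0.15² + 0.02² + 0.02² + 0.05² + 0.63² + 0.09² = 0.0016 + 0.0225 + 0.0004 + 0.0004 + 0.0025 + 0.3969 + 0.0081 = 0.4324
B_III = 1 / 0.4324 = 2.3127
Highest B → broadest niche (most generalist): morphospecies I (B = 3.90).

morphospecies I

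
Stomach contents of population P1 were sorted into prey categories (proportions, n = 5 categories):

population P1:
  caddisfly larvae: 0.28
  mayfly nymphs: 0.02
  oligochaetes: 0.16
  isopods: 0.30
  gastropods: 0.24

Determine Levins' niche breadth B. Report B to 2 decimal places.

Σpᵢ² = 0.28² + 0.02² + 0.16² + 0.30² + 0.24² = 0.0784 + 0.0004 + 0.0256 + 0.0900 + 0.0576 = 0.2520
B = 1 / 0.2520 = 3.9683

3.97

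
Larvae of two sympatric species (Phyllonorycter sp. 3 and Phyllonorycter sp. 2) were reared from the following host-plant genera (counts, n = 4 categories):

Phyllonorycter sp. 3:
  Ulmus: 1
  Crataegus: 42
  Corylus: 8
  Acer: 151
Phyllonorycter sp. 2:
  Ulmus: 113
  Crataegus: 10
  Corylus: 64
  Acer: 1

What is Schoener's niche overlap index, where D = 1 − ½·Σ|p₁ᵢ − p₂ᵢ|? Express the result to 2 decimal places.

Proportions for Phyllonorycter sp. 3 (n=202): 1/202=0.0050, 42/202=0.2079, 8/202=0.0396, 151/202=0.7475
Proportions for Phyllonorycter sp. 2 (n=188): 113/188=0.6011, 10/188=0.0532, 64/188=0.3404, 1/188=0.0053
Σ|p₁ᵢ − p₂ᵢ| = 0.5961 + 0.1547 + 0.3008 + 0.7422 = 1.7938
D = 1 − ½ × 1.7938 = 1 − 0.89690 = 0.10310

0.10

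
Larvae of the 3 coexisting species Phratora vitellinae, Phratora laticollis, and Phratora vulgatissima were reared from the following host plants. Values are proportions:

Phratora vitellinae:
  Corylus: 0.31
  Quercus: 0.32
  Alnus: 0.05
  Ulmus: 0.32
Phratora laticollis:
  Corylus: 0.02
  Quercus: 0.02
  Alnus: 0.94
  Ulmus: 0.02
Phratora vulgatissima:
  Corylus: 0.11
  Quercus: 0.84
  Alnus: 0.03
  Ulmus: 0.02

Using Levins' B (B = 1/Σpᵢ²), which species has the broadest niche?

Phratora vitellinae

Σp_viteᵢ² = 0.31² + 0.32² + 0.05² + 0.32² = 0.0961 + 0.1024 + 0.0025 + 0.1024 = 0.3034
B_vite = 1 / 0.3034 = 3.2960
Σp_latiᵢ² = 0.02² + 0.02² + 0.94² + 0.02² = 0.0004 + 0.0004 + 0.8836 + 0.0004 = 0.8848
B_lati = 1 / 0.8848 = 1.1302
Σp_vulgᵢ² = 0.11² + 0.84² + 0.03² + 0.02² = 0.0121 + 0.7056 + 0.0009 + 0.0004 = 0.7190
B_vulg = 1 / 0.7190 = 1.3908
Highest B → broadest niche (most generalist): Phratora vitellinae (B = 3.30).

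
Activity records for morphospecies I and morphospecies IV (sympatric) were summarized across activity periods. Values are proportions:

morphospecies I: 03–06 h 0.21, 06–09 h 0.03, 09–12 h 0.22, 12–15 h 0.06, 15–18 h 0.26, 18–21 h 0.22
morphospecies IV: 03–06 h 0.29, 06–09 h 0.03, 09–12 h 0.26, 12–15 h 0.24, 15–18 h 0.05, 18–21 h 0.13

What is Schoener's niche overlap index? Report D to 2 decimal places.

0.70

Σ|p₁ᵢ − p₂ᵢ| = 0.08 + 0.00 + 0.04 + 0.18 + 0.21 + 0.09 = 0.60
D = 1 − ½ × 0.60 = 1 − 0.300 = 0.7000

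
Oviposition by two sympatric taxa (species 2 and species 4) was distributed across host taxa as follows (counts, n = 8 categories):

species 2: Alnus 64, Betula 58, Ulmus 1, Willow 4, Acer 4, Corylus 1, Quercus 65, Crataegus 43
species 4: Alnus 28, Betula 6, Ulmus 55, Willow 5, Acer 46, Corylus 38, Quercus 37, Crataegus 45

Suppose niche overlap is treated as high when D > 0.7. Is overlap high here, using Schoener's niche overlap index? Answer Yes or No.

Proportions for species 2 (n=240): 64/240=0.2667, 58/240=0.2417, 1/240=0.0042, 4/240=0.0167, 4/240=0.0167, 1/240=0.0042, 65/240=0.2708, 43/240=0.1792
Proportions for species 4 (n=260): 28/260=0.1077, 6/260=0.0231, 55/260=0.2115, 5/260=0.0192, 46/260=0.1769, 38/260=0.1462, 37/260=0.1423, 45/260=0.1731
Σ|p₁ᵢ − p₂ᵢ| = 0.1590 + 0.2186 + 0.2073 + 0.0025 + 0.1602 + 0.1420 + 0.1285 + 0.0061 = 1.0242
D = 1 − ½ × 1.0242 = 1 − 0.51210 = 0.48790
D = 0.48790 < 0.7 → No.

No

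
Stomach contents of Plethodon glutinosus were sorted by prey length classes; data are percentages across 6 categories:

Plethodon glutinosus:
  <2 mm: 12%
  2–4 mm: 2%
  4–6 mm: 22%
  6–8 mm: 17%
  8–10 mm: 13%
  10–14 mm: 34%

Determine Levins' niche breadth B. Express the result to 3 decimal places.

4.452

Convert percentages to proportions (divide by 100).
Σpᵢ² = 0.12² + 0.02² + 0.22² + 0.17² + 0.13² + 0.34² = 0.0144 + 0.0004 + 0.0484 + 0.0289 + 0.0169 + 0.1156 = 0.2246
B = 1 / 0.2246 = 4.45236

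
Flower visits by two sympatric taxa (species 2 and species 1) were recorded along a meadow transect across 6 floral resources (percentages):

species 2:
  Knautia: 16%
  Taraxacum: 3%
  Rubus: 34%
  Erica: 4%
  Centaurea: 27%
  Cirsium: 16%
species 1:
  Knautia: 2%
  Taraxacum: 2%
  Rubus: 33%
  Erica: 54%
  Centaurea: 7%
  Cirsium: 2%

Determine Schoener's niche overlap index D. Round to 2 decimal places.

Convert percentages to proportions (divide by 100).
Σ|p₁ᵢ − p₂ᵢ| = 0.14 + 0.01 + 0.01 + 0.50 + 0.20 + 0.14 = 1.00
D = 1 − ½ × 1.00 = 1 − 0.500 = 0.5000

0.50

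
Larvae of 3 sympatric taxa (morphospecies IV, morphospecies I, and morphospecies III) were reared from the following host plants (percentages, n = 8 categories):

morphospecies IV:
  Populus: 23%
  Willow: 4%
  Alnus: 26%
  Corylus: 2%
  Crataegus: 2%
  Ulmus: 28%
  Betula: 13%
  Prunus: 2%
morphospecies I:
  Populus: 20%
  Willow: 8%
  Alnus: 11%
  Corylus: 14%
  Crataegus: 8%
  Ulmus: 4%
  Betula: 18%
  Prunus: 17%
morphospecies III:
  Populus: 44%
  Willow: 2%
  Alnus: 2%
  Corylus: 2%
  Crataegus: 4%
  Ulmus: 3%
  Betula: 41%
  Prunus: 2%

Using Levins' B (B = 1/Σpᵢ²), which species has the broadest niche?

Convert percentages to proportions (divide by 100).
Σp_IVᵢ² = 0.23² + 0.04² + 0.26² + 0.02² + 0.02² + 0.28² + 0.13² + 0.02² = 0.0529 + 0.0016 + 0.0676 + 0.0004 + 0.0004 + 0.0784 + 0.0169 + 0.0004 = 0.2186
B_IV = 1 / 0.2186 = 4.5746
Σp_Iᵢ² = 0.20² + 0.08² + 0.11² + 0.14² + 0.08² + 0.04² + 0.18² + 0.17² = 0.0400 + 0.0064 + 0.0121 + 0.0196 + 0.0064 + 0.0016 + 0.0324 + 0.0289 = 0.1474
B_I = 1 / 0.1474 = 6.7843
Σp_IIIᵢ² = 0.44² + 0.02² + 0.02² + 0.02² + 0.04² + 0.03² + 0.41² + 0.02² = 0.1936 + 0.0004 + 0.0004 + 0.0004 + 0.0016 + 0.0009 + 0.1681 + 0.0004 = 0.3658
B_III = 1 / 0.3658 = 2.7337
Highest B → broadest niche (most generalist): morphospecies I (B = 6.78).

morphospecies I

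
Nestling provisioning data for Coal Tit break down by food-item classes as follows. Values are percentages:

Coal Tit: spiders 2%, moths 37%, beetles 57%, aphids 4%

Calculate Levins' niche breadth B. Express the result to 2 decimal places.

2.16

Convert percentages to proportions (divide by 100).
Σpᵢ² = 0.02² + 0.37² + 0.57² + 0.04² = 0.0004 + 0.1369 + 0.3249 + 0.0016 = 0.4638
B = 1 / 0.4638 = 2.1561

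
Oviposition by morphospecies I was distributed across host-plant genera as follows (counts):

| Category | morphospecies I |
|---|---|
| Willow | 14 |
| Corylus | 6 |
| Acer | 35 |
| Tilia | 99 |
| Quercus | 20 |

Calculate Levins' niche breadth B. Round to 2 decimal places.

Proportions for morphospecies I (n=174): 14/174=0.0805, 6/174=0.0345, 35/174=0.2011, 99/174=0.5690, 20/174=0.1149
Σpᵢ² = 0.0805² + 0.0345² + 0.2011² + 0.5690² + 0.1149² = 0.006480 + 0.001190 + 0.040441 + 0.323761 + 0.013202 = 0.385074
B = 1 / 0.385074 = 2.5969

2.60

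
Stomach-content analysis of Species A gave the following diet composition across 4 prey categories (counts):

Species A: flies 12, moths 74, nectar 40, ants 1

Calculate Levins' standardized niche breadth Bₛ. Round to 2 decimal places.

Proportions for Species A (n=127): 12/127=0.0945, 74/127=0.5827, 40/127=0.3150, 1/127=0.0079
Σpᵢ² = 0.0945² + 0.5827² + 0.3150² + 0.0079² = 0.008930 + 0.339539 + 0.099225 + 0.000062 = 0.447756
B = 1 / 0.447756 = 2.2334
Bₛ = (B − 1)/(n − 1) = (2.2334 − 1)/(4 − 1) = 1.2334/3 = 0.4111

0.41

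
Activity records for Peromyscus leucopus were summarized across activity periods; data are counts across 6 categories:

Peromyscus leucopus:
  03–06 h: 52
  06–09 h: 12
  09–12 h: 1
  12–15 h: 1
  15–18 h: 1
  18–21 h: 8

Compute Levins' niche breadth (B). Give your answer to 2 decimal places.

Proportions for Peromyscus leucopus (n=75): 52/75=0.6933, 12/75=0.1600, 1/75=0.0133, 1/75=0.0133, 1/75=0.0133, 8/75=0.1067
Σpᵢ² = 0.6933² + 0.1600² + 0.0133² + 0.0133² + 0.0133² + 0.1067² = 0.480665 + 0.025600 + 0.000177 + 0.000177 + 0.000177 + 0.011385 = 0.518181
B = 1 / 0.518181 = 1.9298

1.93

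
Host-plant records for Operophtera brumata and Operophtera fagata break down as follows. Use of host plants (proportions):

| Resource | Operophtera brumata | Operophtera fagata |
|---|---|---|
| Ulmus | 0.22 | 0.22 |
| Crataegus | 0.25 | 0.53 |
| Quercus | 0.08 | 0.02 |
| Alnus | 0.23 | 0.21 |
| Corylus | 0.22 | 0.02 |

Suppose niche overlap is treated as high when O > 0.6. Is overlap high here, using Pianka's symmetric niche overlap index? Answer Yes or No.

Yes

Σ p₁ᵢp₂ᵢ = 0.0484 + 0.1325 + 0.0016 + 0.0483 + 0.0044 = 0.2352
Σp_1ᵢ² = 0.22² + 0.25² + 0.08² + 0.23² + 0.22² = 0.0484 + 0.0625 + 0.0064 + 0.0529 + 0.0484 = 0.2186
Σp_2ᵢ² = 0.22² + 0.53² + 0.02² + 0.21² + 0.02² = 0.0484 + 0.2809 + 0.0004 + 0.0441 + 0.0004 = 0.3742
O = 0.2352 / √(0.2186 × 0.3742) = 0.2352 / 0.28601 = 0.8223
O = 0.8223 > 0.6 → Yes.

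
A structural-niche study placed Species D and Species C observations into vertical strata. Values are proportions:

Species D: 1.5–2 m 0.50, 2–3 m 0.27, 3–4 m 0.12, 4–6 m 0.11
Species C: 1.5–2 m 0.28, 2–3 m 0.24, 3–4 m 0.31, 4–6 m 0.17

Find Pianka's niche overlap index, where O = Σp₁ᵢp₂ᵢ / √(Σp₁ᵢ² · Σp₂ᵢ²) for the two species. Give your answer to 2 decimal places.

Σ p₁ᵢp₂ᵢ = 0.1400 + 0.0648 + 0.0372 + 0.0187 = 0.2607
Σp_1ᵢ² = 0.50² + 0.27² + 0.12² + 0.11² = 0.2500 + 0.0729 + 0.0144 + 0.0121 = 0.3494
Σp_2ᵢ² = 0.28² + 0.24² + 0.31² + 0.17² = 0.0784 + 0.0576 + 0.0961 + 0.0289 = 0.2610
O = 0.2607 / √(0.3494 × 0.2610) = 0.2607 / 0.30198 = 0.8633

0.86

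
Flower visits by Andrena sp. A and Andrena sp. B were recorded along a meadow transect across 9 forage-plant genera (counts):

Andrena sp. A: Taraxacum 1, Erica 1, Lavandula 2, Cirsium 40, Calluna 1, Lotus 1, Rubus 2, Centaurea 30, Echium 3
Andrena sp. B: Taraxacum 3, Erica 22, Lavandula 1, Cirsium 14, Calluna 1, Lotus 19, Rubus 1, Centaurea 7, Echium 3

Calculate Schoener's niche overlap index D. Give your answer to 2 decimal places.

0.41

Proportions for Andrena sp. A (n=81): 1/81=0.0123, 1/81=0.0123, 2/81=0.0247, 40/81=0.4938, 1/81=0.0123, 1/81=0.0123, 2/81=0.0247, 30/81=0.3704, 3/81=0.0370
Proportions for Andrena sp. B (n=71): 3/71=0.0423, 22/71=0.3099, 1/71=0.0141, 14/71=0.1972, 1/71=0.0141, 19/71=0.2676, 1/71=0.0141, 7/71=0.0986, 3/71=0.0423
Σ|p₁ᵢ − p₂ᵢ| = 0.0300 + 0.2976 + 0.0106 + 0.2966 + 0.0018 + 0.2553 + 0.0106 + 0.2718 + 0.0053 = 1.1796
D = 1 − ½ × 1.1796 = 1 − 0.58980 = 0.41020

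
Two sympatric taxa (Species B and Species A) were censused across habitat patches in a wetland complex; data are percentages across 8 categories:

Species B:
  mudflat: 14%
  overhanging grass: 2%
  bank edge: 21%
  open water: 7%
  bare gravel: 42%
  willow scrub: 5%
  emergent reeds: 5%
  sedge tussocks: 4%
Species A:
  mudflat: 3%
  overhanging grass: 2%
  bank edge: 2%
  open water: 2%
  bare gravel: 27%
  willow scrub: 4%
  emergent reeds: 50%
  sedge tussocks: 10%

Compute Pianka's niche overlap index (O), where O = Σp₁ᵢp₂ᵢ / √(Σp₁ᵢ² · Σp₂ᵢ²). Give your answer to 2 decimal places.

0.53

Convert percentages to proportions (divide by 100).
Σ p₁ᵢp₂ᵢ = 0.0042 + 0.0004 + 0.0042 + 0.0014 + 0.1134 + 0.0020 + 0.0250 + 0.0040 = 0.1546
Σp_1ᵢ² = 0.14² + 0.02² + 0.21² + 0.07² + 0.42² + 0.05² + 0.05² + 0.04² = 0.0196 + 0.0004 + 0.0441 + 0.0049 + 0.1764 + 0.0025 + 0.0025 + 0.0016 = 0.2520
Σp_2ᵢ² = 0.03² + 0.02² + 0.02² + 0.02² + 0.27² + 0.04² + 0.50² + 0.10² = 0.0009 + 0.0004 + 0.0004 + 0.0004 + 0.0729 + 0.0016 + 0.2500 + 0.0100 = 0.3366
O = 0.1546 / √(0.2520 × 0.3366) = 0.1546 / 0.29124 = 0.5308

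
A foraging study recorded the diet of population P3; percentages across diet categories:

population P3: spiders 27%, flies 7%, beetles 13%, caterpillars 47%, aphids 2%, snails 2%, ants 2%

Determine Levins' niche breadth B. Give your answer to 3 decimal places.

3.157

Convert percentages to proportions (divide by 100).
Σpᵢ² = 0.27² + 0.07² + 0.13² + 0.47² + 0.02² + 0.02² + 0.02² = 0.0729 + 0.0049 + 0.0169 + 0.2209 + 0.0004 + 0.0004 + 0.0004 = 0.3168
B = 1 / 0.3168 = 3.15657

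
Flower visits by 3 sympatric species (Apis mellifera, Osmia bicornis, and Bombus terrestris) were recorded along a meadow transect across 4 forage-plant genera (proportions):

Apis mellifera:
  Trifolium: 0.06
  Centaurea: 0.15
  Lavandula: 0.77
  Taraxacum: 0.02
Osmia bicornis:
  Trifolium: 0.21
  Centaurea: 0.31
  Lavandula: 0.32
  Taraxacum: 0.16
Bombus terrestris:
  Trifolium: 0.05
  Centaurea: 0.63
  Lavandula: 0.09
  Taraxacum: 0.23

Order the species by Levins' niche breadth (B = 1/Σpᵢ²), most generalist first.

Σp_mellᵢ² = 0.06² + 0.15² + 0.77² + 0.02² = 0.0036 + 0.0225 + 0.5929 + 0.0004 = 0.6194
B_mell = 1 / 0.6194 = 1.6145
Σp_bicoᵢ² = 0.21² + 0.31² + 0.32² + 0.16² = 0.0441 + 0.0961 + 0.1024 + 0.0256 = 0.2682
B_bico = 1 / 0.2682 = 3.7286
Σp_terrᵢ² = 0.05² + 0.63² + 0.09² + 0.23² = 0.0025 + 0.3969 + 0.0081 + 0.0529 = 0.4604
B_terr = 1 / 0.4604 = 2.1720
Ranking by B (broadest → narrowest): Osmia bicornis (3.73) > Bombus terrestris (2.17) > Apis mellifera (1.61)

Osmia bicornis > Bombus terrestris > Apis mellifera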